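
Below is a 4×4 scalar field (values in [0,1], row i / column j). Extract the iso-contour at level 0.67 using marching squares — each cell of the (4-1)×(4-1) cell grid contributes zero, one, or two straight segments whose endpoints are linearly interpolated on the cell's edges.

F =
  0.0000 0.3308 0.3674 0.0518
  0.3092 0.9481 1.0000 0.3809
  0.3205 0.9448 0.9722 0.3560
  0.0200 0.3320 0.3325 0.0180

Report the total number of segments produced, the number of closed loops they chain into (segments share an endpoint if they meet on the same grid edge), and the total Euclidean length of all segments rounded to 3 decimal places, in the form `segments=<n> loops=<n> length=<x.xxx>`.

cell (0,0): code 0100 → (0.549,1.000)–(1.000,0.565)
cell (0,1): code 1100 → (0.478,2.000)–(0.549,1.000)
cell (0,2): code 1000 → (1.000,2.533)–(0.478,2.000)
cell (1,0): code 0110 → (1.000,0.565)–(2.000,0.560)
cell (1,2): code 1001 → (2.000,2.490)–(1.000,2.533)
cell (2,0): code 0010 → (2.000,0.560)–(2.448,1.000)
cell (2,1): code 0011 → (2.448,1.000)–(2.472,2.000)
cell (2,2): code 0001 → (2.472,2.000)–(2.000,2.490)
total: 8 segments, chained into 1 closed loop(s), length Σ = 6.685308

segments=8 loops=1 length=6.685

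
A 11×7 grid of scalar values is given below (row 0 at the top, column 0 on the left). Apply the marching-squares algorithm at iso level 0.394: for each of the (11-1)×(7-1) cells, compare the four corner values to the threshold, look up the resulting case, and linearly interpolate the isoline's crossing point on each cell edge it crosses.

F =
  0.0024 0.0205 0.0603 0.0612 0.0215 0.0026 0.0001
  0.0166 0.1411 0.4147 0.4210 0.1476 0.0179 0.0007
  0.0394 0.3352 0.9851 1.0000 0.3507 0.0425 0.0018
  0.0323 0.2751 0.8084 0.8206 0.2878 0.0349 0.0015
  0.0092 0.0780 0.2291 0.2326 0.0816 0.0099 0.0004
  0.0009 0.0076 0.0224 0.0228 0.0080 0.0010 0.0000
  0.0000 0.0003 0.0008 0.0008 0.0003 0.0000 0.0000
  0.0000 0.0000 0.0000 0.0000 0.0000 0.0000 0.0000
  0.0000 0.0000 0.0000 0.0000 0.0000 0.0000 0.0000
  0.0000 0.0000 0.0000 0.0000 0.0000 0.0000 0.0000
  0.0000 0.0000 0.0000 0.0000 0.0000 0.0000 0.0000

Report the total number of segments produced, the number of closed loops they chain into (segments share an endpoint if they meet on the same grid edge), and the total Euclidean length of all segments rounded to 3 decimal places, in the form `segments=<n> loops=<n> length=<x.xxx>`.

segments=10 loops=1 length=8.979

cell (0,1): code 0100 → (0.942,2.000)–(1.000,1.924)
cell (0,2): code 1100 → (0.925,3.000)–(0.942,2.000)
cell (0,3): code 1000 → (1.000,3.099)–(0.925,3.000)
cell (1,1): code 0110 → (1.000,1.924)–(2.000,1.090)
cell (1,3): code 1001 → (2.000,3.933)–(1.000,3.099)
cell (2,1): code 0110 → (2.000,1.090)–(3.000,1.223)
cell (2,3): code 1001 → (3.000,3.801)–(2.000,3.933)
cell (3,1): code 0010 → (3.000,1.223)–(3.715,2.000)
cell (3,2): code 0011 → (3.715,2.000)–(3.726,3.000)
cell (3,3): code 0001 → (3.726,3.000)–(3.000,3.801)
total: 10 segments, chained into 1 closed loop(s), length Σ = 8.978508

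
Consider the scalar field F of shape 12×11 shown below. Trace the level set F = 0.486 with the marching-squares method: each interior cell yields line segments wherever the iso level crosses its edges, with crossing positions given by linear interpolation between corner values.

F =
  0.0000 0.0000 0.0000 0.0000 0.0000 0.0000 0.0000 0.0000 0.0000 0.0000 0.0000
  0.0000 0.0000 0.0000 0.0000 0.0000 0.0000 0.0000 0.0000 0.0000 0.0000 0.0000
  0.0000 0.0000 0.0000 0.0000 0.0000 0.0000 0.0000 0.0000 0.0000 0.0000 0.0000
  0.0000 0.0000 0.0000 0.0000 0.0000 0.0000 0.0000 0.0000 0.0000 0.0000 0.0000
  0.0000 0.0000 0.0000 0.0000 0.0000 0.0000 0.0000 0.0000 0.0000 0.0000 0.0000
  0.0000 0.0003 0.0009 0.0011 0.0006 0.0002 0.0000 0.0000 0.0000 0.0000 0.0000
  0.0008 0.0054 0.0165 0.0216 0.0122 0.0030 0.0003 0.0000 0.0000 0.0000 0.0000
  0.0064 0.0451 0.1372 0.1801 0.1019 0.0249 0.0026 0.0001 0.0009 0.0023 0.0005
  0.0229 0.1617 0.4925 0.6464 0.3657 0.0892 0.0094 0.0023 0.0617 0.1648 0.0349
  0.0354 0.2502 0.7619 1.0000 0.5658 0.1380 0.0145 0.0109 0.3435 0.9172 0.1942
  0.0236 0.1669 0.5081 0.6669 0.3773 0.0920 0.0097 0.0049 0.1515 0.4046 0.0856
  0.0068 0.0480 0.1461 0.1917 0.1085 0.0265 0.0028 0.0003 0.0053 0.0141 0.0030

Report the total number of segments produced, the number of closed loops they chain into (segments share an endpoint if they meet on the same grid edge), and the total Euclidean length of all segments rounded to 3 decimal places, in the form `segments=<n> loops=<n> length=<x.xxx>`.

segments=16 loops=2 length=12.110

cell (7,1): code 0100 → (7.982,2.000)–(8.000,1.980)
cell (7,2): code 1100 → (7.656,3.000)–(7.982,2.000)
cell (7,3): code 1000 → (8.000,3.571)–(7.656,3.000)
cell (8,1): code 0110 → (8.000,1.980)–(9.000,1.461)
cell (8,3): code 1101 → (8.601,4.000)–(8.000,3.571)
cell (8,4): code 1000 → (9.000,4.187)–(8.601,4.000)
cell (8,8): code 0100 → (8.427,9.000)–(9.000,8.248)
cell (8,9): code 1000 → (9.000,9.596)–(8.427,9.000)
cell (9,1): code 0110 → (9.000,1.461)–(10.000,1.935)
cell (9,3): code 1011 → (10.000,3.625)–(9.423,4.000)
cell (9,4): code 0001 → (9.423,4.000)–(9.000,4.187)
cell (9,8): code 0010 → (9.000,8.248)–(9.841,9.000)
cell (9,9): code 0001 → (9.841,9.000)–(9.000,9.596)
cell (10,1): code 0010 → (10.000,1.935)–(10.061,2.000)
cell (10,2): code 0011 → (10.061,2.000)–(10.381,3.000)
cell (10,3): code 0001 → (10.381,3.000)–(10.000,3.625)
total: 16 segments, chained into 2 closed loop(s), length Σ = 12.110427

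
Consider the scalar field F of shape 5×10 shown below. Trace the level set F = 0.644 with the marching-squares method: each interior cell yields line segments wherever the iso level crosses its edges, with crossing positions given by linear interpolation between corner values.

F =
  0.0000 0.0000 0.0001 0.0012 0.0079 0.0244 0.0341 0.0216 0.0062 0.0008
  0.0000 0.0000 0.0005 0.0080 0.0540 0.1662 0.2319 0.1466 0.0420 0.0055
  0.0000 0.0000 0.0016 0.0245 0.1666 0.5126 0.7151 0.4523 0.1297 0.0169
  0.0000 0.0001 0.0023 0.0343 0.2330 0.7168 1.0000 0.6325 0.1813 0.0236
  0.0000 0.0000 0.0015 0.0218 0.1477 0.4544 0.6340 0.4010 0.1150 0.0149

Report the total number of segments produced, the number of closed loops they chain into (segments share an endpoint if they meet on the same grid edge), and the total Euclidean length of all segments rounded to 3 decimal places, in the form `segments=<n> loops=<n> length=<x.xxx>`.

cell (1,5): code 0100 → (1.853,6.000)–(2.000,5.649)
cell (1,6): code 1000 → (2.000,6.271)–(1.853,6.000)
cell (2,4): code 0100 → (2.643,5.000)–(3.000,4.850)
cell (2,5): code 1110 → (2.000,5.649)–(2.643,5.000)
cell (2,6): code 1001 → (3.000,6.969)–(2.000,6.271)
cell (3,4): code 0010 → (3.000,4.850)–(3.277,5.000)
cell (3,5): code 0011 → (3.277,5.000)–(3.973,6.000)
cell (3,6): code 0001 → (3.973,6.000)–(3.000,6.969)
total: 8 segments, chained into 1 closed loop(s), length Σ = 6.115415

segments=8 loops=1 length=6.115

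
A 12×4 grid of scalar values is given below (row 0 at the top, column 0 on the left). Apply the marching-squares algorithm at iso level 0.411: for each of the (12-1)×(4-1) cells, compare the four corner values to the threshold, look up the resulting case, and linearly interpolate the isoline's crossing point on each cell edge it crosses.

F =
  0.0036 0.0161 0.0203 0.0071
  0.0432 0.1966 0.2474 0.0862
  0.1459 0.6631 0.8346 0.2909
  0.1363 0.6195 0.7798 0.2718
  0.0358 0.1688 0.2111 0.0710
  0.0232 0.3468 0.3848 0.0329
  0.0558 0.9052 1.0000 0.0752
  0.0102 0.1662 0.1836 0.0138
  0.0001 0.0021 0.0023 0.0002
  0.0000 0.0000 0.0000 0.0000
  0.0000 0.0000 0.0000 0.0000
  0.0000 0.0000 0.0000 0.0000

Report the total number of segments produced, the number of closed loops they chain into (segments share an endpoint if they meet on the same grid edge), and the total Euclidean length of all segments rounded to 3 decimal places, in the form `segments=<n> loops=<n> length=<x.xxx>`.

cell (1,0): code 0100 → (1.460,1.000)–(2.000,0.513)
cell (1,1): code 1100 → (1.279,2.000)–(1.460,1.000)
cell (1,2): code 1000 → (2.000,2.779)–(1.279,2.000)
cell (2,0): code 0110 → (2.000,0.513)–(3.000,0.569)
cell (2,2): code 1001 → (3.000,2.726)–(2.000,2.779)
cell (3,0): code 0010 → (3.000,0.569)–(3.463,1.000)
cell (3,1): code 0011 → (3.463,1.000)–(3.648,2.000)
cell (3,2): code 0001 → (3.648,2.000)–(3.000,2.726)
cell (5,0): code 0100 → (5.115,1.000)–(6.000,0.418)
cell (5,1): code 1100 → (5.043,2.000)–(5.115,1.000)
cell (5,2): code 1000 → (6.000,2.637)–(5.043,2.000)
cell (6,0): code 0010 → (6.000,0.418)–(6.669,1.000)
cell (6,1): code 0011 → (6.669,1.000)–(6.721,2.000)
cell (6,2): code 0001 → (6.721,2.000)–(6.000,2.637)
total: 14 segments, chained into 2 closed loop(s), length Σ = 13.493794

segments=14 loops=2 length=13.494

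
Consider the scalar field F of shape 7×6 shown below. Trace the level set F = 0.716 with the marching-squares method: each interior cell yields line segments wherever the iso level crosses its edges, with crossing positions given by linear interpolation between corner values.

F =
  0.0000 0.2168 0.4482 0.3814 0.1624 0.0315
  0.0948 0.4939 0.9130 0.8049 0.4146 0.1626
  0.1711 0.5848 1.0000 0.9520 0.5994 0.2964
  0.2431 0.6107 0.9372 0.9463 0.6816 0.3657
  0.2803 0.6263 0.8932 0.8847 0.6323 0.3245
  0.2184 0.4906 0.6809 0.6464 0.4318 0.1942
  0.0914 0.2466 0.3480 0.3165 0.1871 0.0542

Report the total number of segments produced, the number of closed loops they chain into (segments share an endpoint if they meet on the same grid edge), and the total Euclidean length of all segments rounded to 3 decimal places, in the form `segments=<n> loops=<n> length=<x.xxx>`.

cell (0,1): code 0100 → (0.576,2.000)–(1.000,1.530)
cell (0,2): code 1100 → (0.790,3.000)–(0.576,2.000)
cell (0,3): code 1000 → (1.000,3.228)–(0.790,3.000)
cell (1,1): code 0110 → (1.000,1.530)–(2.000,1.316)
cell (1,3): code 1001 → (2.000,3.669)–(1.000,3.228)
cell (2,1): code 0110 → (2.000,1.316)–(3.000,1.323)
cell (2,3): code 1001 → (3.000,3.870)–(2.000,3.669)
cell (3,1): code 0110 → (3.000,1.323)–(4.000,1.336)
cell (3,3): code 1001 → (4.000,3.668)–(3.000,3.870)
cell (4,1): code 0010 → (4.000,1.336)–(4.835,2.000)
cell (4,2): code 0011 → (4.835,2.000)–(4.708,3.000)
cell (4,3): code 0001 → (4.708,3.000)–(4.000,3.668)
total: 12 segments, chained into 1 closed loop(s), length Σ = 11.169382

segments=12 loops=1 length=11.169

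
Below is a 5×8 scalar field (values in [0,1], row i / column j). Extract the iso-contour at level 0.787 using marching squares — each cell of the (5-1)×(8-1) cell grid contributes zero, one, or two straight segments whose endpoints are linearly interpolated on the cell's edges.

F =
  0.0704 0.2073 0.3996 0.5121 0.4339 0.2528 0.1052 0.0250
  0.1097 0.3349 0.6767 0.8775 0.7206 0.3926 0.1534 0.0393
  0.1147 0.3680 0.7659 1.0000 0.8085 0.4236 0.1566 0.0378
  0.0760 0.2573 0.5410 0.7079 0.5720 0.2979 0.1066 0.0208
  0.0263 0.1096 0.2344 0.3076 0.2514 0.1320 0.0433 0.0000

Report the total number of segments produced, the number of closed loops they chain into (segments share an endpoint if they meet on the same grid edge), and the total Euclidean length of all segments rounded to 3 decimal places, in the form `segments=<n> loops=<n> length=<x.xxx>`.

segments=8 loops=1 length=5.818

cell (0,2): code 0100 → (0.752,3.000)–(1.000,2.549)
cell (0,3): code 1000 → (1.000,3.577)–(0.752,3.000)
cell (1,2): code 0110 → (1.000,2.549)–(2.000,2.090)
cell (1,3): code 1101 → (1.755,4.000)–(1.000,3.577)
cell (1,4): code 1000 → (2.000,4.056)–(1.755,4.000)
cell (2,2): code 0010 → (2.000,2.090)–(2.729,3.000)
cell (2,3): code 0011 → (2.729,3.000)–(2.091,4.000)
cell (2,4): code 0001 → (2.091,4.000)–(2.000,4.056)
total: 8 segments, chained into 1 closed loop(s), length Σ = 5.818201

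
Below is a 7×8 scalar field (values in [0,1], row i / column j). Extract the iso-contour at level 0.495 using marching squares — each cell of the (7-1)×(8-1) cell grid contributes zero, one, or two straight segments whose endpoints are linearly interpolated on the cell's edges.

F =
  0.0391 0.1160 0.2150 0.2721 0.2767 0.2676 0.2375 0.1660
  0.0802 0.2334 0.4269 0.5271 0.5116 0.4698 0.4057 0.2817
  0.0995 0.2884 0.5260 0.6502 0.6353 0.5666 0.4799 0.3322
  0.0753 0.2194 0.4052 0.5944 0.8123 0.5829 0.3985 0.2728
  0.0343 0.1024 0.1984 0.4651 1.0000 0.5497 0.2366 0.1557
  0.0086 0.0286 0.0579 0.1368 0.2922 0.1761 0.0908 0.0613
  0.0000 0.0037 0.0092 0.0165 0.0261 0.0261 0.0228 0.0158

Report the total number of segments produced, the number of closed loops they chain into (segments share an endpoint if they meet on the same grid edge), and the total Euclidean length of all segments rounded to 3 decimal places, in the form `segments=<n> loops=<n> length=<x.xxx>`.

segments=16 loops=1 length=11.823

cell (0,2): code 0100 → (0.874,3.000)–(1.000,2.680)
cell (0,3): code 1100 → (0.929,4.000)–(0.874,3.000)
cell (0,4): code 1000 → (1.000,4.397)–(0.929,4.000)
cell (1,1): code 0100 → (1.687,2.000)–(2.000,1.870)
cell (1,2): code 1110 → (1.000,2.680)–(1.687,2.000)
cell (1,4): code 1101 → (1.260,5.000)–(1.000,4.397)
cell (1,5): code 1000 → (2.000,5.826)–(1.260,5.000)
cell (2,1): code 0010 → (2.000,1.870)–(2.257,2.000)
cell (2,2): code 0111 → (2.257,2.000)–(3.000,2.475)
cell (2,5): code 1001 → (3.000,5.477)–(2.000,5.826)
cell (3,2): code 0010 → (3.000,2.475)–(3.769,3.000)
cell (3,3): code 0111 → (3.769,3.000)–(4.000,3.056)
cell (3,5): code 1001 → (4.000,5.175)–(3.000,5.477)
cell (4,3): code 0010 → (4.000,3.056)–(4.713,4.000)
cell (4,4): code 0011 → (4.713,4.000)–(4.146,5.000)
cell (4,5): code 0001 → (4.146,5.000)–(4.000,5.175)
total: 16 segments, chained into 1 closed loop(s), length Σ = 11.823478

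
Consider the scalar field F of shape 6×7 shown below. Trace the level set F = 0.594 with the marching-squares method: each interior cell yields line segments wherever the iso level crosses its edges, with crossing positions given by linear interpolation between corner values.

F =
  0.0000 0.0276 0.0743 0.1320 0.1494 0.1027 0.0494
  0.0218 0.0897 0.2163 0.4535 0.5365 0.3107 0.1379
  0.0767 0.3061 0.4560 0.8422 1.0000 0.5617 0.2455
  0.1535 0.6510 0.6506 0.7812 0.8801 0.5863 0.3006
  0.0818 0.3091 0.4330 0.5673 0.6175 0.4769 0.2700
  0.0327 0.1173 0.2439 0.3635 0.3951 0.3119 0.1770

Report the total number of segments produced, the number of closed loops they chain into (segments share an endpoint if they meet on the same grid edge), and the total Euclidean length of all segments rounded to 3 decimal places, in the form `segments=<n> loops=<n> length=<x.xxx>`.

segments=14 loops=1 length=11.102

cell (1,2): code 0100 → (1.361,3.000)–(2.000,2.357)
cell (1,3): code 1100 → (1.124,4.000)–(1.361,3.000)
cell (1,4): code 1000 → (2.000,4.926)–(1.124,4.000)
cell (2,0): code 0100 → (2.835,1.000)–(3.000,0.885)
cell (2,1): code 1100 → (2.709,2.000)–(2.835,1.000)
cell (2,2): code 1110 → (2.000,2.357)–(2.709,2.000)
cell (2,4): code 1001 → (3.000,4.974)–(2.000,4.926)
cell (3,0): code 0010 → (3.000,0.885)–(3.167,1.000)
cell (3,1): code 0011 → (3.167,1.000)–(3.260,2.000)
cell (3,2): code 0011 → (3.260,2.000)–(3.875,3.000)
cell (3,3): code 0111 → (3.875,3.000)–(4.000,3.532)
cell (3,4): code 1001 → (4.000,4.167)–(3.000,4.974)
cell (4,3): code 0010 → (4.000,3.532)–(4.106,4.000)
cell (4,4): code 0001 → (4.106,4.000)–(4.000,4.167)
total: 14 segments, chained into 1 closed loop(s), length Σ = 11.102209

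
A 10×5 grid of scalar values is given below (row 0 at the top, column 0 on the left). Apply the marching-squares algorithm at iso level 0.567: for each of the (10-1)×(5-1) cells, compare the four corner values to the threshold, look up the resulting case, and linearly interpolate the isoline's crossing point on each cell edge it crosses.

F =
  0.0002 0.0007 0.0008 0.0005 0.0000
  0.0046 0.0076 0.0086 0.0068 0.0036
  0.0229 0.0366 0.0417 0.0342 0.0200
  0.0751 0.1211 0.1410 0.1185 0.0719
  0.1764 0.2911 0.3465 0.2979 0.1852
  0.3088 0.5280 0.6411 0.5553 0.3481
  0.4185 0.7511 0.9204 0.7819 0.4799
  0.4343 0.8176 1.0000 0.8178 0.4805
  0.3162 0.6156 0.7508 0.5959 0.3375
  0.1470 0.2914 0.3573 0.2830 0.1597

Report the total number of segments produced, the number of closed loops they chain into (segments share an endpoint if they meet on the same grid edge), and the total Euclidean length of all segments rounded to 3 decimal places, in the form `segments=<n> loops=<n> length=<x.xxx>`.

segments=14 loops=1 length=11.099

cell (4,1): code 0100 → (4.748,2.000)–(5.000,1.345)
cell (4,2): code 1000 → (5.000,2.864)–(4.748,2.000)
cell (5,0): code 0100 → (5.175,1.000)–(6.000,0.446)
cell (5,1): code 1110 → (5.000,1.345)–(5.175,1.000)
cell (5,2): code 1101 → (5.052,3.000)–(5.000,2.864)
cell (5,3): code 1000 → (6.000,3.712)–(5.052,3.000)
cell (6,0): code 0110 → (6.000,0.446)–(7.000,0.346)
cell (6,3): code 1001 → (7.000,3.744)–(6.000,3.712)
cell (7,0): code 0110 → (7.000,0.346)–(8.000,0.838)
cell (7,3): code 1001 → (8.000,3.112)–(7.000,3.744)
cell (8,0): code 0010 → (8.000,0.838)–(8.150,1.000)
cell (8,1): code 0011 → (8.150,1.000)–(8.467,2.000)
cell (8,2): code 0011 → (8.467,2.000)–(8.092,3.000)
cell (8,3): code 0001 → (8.092,3.000)–(8.000,3.112)
total: 14 segments, chained into 1 closed loop(s), length Σ = 11.098617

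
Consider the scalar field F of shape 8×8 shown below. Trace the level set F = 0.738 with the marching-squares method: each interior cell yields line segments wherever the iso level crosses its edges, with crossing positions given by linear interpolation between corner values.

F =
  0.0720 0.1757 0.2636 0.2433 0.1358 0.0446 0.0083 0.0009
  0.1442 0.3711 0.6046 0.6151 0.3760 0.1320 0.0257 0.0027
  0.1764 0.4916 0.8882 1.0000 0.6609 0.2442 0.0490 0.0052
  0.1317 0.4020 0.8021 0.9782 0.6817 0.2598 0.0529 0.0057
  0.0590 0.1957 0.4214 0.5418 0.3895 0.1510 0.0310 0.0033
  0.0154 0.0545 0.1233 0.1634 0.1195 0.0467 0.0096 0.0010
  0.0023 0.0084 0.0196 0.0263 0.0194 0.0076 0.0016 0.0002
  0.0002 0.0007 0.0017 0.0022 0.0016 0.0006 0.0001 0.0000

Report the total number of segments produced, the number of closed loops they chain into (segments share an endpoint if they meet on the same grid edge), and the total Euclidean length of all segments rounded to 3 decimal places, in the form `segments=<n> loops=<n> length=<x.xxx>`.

segments=8 loops=1 length=6.999

cell (1,1): code 0100 → (1.470,2.000)–(2.000,1.621)
cell (1,2): code 1100 → (1.319,3.000)–(1.470,2.000)
cell (1,3): code 1000 → (2.000,3.773)–(1.319,3.000)
cell (2,1): code 0110 → (2.000,1.621)–(3.000,1.840)
cell (2,3): code 1001 → (3.000,3.810)–(2.000,3.773)
cell (3,1): code 0010 → (3.000,1.840)–(3.168,2.000)
cell (3,2): code 0011 → (3.168,2.000)–(3.550,3.000)
cell (3,3): code 0001 → (3.550,3.000)–(3.000,3.810)
total: 8 segments, chained into 1 closed loop(s), length Σ = 6.998772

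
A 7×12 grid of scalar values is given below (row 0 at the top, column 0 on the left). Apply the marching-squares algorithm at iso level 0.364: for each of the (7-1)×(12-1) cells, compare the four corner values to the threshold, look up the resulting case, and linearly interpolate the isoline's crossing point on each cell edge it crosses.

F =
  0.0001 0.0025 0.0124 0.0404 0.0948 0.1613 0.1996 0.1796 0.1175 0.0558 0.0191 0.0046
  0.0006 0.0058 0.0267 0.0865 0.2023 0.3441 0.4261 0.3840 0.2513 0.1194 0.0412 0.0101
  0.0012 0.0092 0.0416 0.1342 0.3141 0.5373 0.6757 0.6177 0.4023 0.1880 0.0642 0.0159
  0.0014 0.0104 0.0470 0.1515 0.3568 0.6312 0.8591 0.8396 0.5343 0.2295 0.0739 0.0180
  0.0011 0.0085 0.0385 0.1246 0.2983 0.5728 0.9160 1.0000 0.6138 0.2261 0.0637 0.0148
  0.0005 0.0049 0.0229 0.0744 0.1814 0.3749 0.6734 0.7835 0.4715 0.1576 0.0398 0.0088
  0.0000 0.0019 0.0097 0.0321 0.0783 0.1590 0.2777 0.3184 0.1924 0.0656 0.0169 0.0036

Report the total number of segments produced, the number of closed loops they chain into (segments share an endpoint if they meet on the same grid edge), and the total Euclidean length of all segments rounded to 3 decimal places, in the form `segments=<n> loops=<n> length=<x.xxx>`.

segments=18 loops=1 length=15.237

cell (0,5): code 0100 → (0.726,6.000)–(1.000,5.243)
cell (0,6): code 1100 → (0.902,7.000)–(0.726,6.000)
cell (0,7): code 1000 → (1.000,7.151)–(0.902,7.000)
cell (1,4): code 0100 → (1.103,5.000)–(2.000,4.224)
cell (1,5): code 1110 → (1.000,5.243)–(1.103,5.000)
cell (1,7): code 1101 → (1.746,8.000)–(1.000,7.151)
cell (1,8): code 1000 → (2.000,8.179)–(1.746,8.000)
cell (2,4): code 0110 → (2.000,4.224)–(3.000,4.026)
cell (2,8): code 1001 → (3.000,8.559)–(2.000,8.179)
cell (3,4): code 0110 → (3.000,4.026)–(4.000,4.239)
cell (3,8): code 1001 → (4.000,8.644)–(3.000,8.559)
cell (4,4): code 0110 → (4.000,4.239)–(5.000,4.944)
cell (4,8): code 1001 → (5.000,8.342)–(4.000,8.644)
cell (5,4): code 0010 → (5.000,4.944)–(5.050,5.000)
cell (5,5): code 0011 → (5.050,5.000)–(5.782,6.000)
cell (5,6): code 0011 → (5.782,6.000)–(5.902,7.000)
cell (5,7): code 0011 → (5.902,7.000)–(5.385,8.000)
cell (5,8): code 0001 → (5.385,8.000)–(5.000,8.342)
total: 18 segments, chained into 1 closed loop(s), length Σ = 15.237126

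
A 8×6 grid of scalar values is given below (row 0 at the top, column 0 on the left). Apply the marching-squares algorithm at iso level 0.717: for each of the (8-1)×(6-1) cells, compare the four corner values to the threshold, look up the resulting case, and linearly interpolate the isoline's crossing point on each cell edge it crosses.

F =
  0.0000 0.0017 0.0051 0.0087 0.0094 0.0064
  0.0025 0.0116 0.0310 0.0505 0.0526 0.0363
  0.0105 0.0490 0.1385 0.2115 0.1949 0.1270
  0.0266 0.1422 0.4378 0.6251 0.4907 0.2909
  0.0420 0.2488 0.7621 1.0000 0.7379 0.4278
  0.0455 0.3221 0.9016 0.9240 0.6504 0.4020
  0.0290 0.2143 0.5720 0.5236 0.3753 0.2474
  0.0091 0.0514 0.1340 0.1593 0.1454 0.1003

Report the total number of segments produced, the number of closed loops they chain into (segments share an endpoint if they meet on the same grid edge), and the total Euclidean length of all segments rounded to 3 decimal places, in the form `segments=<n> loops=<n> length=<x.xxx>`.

segments=10 loops=1 length=7.286

cell (3,1): code 0100 → (3.861,2.000)–(4.000,1.912)
cell (3,2): code 1100 → (3.245,3.000)–(3.861,2.000)
cell (3,3): code 1100 → (3.915,4.000)–(3.245,3.000)
cell (3,4): code 1000 → (4.000,4.067)–(3.915,4.000)
cell (4,1): code 0110 → (4.000,1.912)–(5.000,1.681)
cell (4,3): code 1011 → (5.000,3.757)–(4.239,4.000)
cell (4,4): code 0001 → (4.239,4.000)–(4.000,4.067)
cell (5,1): code 0010 → (5.000,1.681)–(5.560,2.000)
cell (5,2): code 0011 → (5.560,2.000)–(5.517,3.000)
cell (5,3): code 0001 → (5.517,3.000)–(5.000,3.757)
total: 10 segments, chained into 1 closed loop(s), length Σ = 7.286064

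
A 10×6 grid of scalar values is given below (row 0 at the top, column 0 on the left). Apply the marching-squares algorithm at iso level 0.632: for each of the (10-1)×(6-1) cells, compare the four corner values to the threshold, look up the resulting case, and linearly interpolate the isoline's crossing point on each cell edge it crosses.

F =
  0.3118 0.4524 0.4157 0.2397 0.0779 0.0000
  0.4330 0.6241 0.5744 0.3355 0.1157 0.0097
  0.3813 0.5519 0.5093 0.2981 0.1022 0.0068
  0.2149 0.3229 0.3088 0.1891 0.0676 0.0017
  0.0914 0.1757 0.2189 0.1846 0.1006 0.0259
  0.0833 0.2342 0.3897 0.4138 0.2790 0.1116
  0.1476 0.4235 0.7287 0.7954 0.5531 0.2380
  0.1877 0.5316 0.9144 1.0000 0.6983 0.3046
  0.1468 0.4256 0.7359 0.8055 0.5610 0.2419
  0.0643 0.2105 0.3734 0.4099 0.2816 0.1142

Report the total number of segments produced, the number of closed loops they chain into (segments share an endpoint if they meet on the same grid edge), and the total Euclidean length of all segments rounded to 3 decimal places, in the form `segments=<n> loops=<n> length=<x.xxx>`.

cell (5,1): code 0100 → (5.715,2.000)–(6.000,1.683)
cell (5,2): code 1100 → (5.572,3.000)–(5.715,2.000)
cell (5,3): code 1000 → (6.000,3.674)–(5.572,3.000)
cell (6,1): code 0110 → (6.000,1.683)–(7.000,1.262)
cell (6,3): code 1101 → (6.543,4.000)–(6.000,3.674)
cell (6,4): code 1000 → (7.000,4.168)–(6.543,4.000)
cell (7,1): code 0110 → (7.000,1.262)–(8.000,1.665)
cell (7,3): code 1011 → (8.000,3.710)–(7.483,4.000)
cell (7,4): code 0001 → (7.483,4.000)–(7.000,4.168)
cell (8,1): code 0010 → (8.000,1.665)–(8.287,2.000)
cell (8,2): code 0011 → (8.287,2.000)–(8.439,3.000)
cell (8,3): code 0001 → (8.439,3.000)–(8.000,3.710)
total: 12 segments, chained into 1 closed loop(s), length Σ = 8.909474

segments=12 loops=1 length=8.909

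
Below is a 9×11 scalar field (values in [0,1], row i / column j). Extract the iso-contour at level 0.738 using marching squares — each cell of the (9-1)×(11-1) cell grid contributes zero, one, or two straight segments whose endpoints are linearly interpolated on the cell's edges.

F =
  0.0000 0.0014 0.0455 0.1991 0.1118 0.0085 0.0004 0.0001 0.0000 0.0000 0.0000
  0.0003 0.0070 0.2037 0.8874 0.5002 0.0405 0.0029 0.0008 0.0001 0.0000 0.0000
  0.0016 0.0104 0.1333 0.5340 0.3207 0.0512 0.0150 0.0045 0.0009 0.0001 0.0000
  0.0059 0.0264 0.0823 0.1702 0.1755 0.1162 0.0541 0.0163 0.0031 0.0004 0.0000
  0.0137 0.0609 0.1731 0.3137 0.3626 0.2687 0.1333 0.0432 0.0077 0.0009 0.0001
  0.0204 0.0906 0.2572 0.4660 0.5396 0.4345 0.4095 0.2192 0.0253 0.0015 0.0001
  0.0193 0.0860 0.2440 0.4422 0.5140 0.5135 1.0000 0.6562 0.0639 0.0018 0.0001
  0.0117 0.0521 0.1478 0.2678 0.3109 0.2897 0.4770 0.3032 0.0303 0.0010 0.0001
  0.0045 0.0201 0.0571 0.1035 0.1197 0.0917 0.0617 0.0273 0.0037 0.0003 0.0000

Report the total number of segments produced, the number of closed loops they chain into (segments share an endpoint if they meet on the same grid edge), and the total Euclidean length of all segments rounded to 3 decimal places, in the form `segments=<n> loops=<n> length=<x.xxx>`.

segments=8 loops=2 length=5.026

cell (0,2): code 0100 → (0.783,3.000)–(1.000,2.781)
cell (0,3): code 1000 → (1.000,3.386)–(0.783,3.000)
cell (1,2): code 0010 → (1.000,2.781)–(1.423,3.000)
cell (1,3): code 0001 → (1.423,3.000)–(1.000,3.386)
cell (5,5): code 0100 → (5.556,6.000)–(6.000,5.461)
cell (5,6): code 1000 → (6.000,6.762)–(5.556,6.000)
cell (6,5): code 0010 → (6.000,5.461)–(6.501,6.000)
cell (6,6): code 0001 → (6.501,6.000)–(6.000,6.762)
total: 8 segments, chained into 2 closed loop(s), length Σ = 5.026049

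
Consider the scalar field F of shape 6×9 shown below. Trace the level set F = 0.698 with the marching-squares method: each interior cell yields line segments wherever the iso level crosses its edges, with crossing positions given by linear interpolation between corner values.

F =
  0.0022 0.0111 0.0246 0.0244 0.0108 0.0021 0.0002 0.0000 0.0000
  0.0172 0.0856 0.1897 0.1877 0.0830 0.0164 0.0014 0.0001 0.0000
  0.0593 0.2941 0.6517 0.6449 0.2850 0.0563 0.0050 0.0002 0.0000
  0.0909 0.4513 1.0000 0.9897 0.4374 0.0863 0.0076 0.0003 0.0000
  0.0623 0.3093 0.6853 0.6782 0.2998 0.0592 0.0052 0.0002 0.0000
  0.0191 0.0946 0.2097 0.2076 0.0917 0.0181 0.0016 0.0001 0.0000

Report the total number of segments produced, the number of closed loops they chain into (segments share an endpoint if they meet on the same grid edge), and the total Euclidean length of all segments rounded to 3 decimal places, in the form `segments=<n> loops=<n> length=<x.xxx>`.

cell (2,1): code 0100 → (2.133,2.000)–(3.000,1.450)
cell (2,2): code 1100 → (2.154,3.000)–(2.133,2.000)
cell (2,3): code 1000 → (3.000,3.528)–(2.154,3.000)
cell (3,1): code 0010 → (3.000,1.450)–(3.960,2.000)
cell (3,2): code 0011 → (3.960,2.000)–(3.936,3.000)
cell (3,3): code 0001 → (3.936,3.000)–(3.000,3.528)
total: 6 segments, chained into 1 closed loop(s), length Σ = 6.206209

segments=6 loops=1 length=6.206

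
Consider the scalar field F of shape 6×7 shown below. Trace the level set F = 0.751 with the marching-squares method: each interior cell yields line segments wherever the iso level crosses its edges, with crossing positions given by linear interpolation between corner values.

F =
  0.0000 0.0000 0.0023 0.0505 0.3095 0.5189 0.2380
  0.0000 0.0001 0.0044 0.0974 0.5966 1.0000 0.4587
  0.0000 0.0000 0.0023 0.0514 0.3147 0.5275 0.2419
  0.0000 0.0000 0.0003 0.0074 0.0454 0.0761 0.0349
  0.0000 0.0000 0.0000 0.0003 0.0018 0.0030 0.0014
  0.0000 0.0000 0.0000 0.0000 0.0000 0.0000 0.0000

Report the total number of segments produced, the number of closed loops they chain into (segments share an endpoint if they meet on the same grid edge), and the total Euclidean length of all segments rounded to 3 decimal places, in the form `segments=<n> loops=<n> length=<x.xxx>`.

cell (0,4): code 0100 → (0.482,5.000)–(1.000,4.383)
cell (0,5): code 1000 → (1.000,5.460)–(0.482,5.000)
cell (1,4): code 0010 → (1.000,4.383)–(1.527,5.000)
cell (1,5): code 0001 → (1.527,5.000)–(1.000,5.460)
total: 4 segments, chained into 1 closed loop(s), length Σ = 3.009092

segments=4 loops=1 length=3.009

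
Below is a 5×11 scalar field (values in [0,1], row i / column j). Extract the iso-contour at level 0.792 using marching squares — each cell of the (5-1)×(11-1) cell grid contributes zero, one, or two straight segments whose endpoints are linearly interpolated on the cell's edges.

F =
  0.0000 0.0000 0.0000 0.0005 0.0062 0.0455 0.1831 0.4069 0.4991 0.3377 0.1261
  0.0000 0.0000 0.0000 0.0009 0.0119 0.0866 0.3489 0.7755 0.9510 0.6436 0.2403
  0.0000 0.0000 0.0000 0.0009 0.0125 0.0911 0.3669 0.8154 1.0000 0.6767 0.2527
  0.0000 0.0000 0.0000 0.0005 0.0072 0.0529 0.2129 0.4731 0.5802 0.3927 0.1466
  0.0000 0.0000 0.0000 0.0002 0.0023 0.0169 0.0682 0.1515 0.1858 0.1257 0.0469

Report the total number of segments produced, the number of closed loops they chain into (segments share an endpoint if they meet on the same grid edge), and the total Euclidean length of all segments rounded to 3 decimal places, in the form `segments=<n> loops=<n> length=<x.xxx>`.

cell (0,7): code 0100 → (0.648,8.000)–(1.000,7.094)
cell (0,8): code 1000 → (1.000,8.517)–(0.648,8.000)
cell (1,6): code 0100 → (1.414,7.000)–(2.000,6.948)
cell (1,7): code 1110 → (1.000,7.094)–(1.414,7.000)
cell (1,8): code 1001 → (2.000,8.643)–(1.000,8.517)
cell (2,6): code 0010 → (2.000,6.948)–(2.068,7.000)
cell (2,7): code 0011 → (2.068,7.000)–(2.495,8.000)
cell (2,8): code 0001 → (2.495,8.000)–(2.000,8.643)
total: 8 segments, chained into 1 closed loop(s), length Σ = 5.603699

segments=8 loops=1 length=5.604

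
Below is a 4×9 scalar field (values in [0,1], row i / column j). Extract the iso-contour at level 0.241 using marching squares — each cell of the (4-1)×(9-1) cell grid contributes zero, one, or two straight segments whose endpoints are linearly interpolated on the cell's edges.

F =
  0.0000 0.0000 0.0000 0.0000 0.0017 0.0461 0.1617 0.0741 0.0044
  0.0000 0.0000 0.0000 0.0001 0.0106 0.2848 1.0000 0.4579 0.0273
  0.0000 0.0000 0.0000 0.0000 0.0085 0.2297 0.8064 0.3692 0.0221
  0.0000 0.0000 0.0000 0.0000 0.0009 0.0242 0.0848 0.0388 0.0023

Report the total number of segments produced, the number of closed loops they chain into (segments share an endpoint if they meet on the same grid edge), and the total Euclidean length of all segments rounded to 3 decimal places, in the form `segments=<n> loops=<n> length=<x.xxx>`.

segments=10 loops=1 length=8.182

cell (0,4): code 0100 → (0.817,5.000)–(1.000,4.840)
cell (0,5): code 1100 → (0.095,6.000)–(0.817,5.000)
cell (0,6): code 1100 → (0.435,7.000)–(0.095,6.000)
cell (0,7): code 1000 → (1.000,7.504)–(0.435,7.000)
cell (1,4): code 0010 → (1.000,4.840)–(1.795,5.000)
cell (1,5): code 0111 → (1.795,5.000)–(2.000,5.020)
cell (1,7): code 1001 → (2.000,7.369)–(1.000,7.504)
cell (2,5): code 0010 → (2.000,5.020)–(2.784,6.000)
cell (2,6): code 0011 → (2.784,6.000)–(2.388,7.000)
cell (2,7): code 0001 → (2.388,7.000)–(2.000,7.369)
total: 10 segments, chained into 1 closed loop(s), length Σ = 8.181905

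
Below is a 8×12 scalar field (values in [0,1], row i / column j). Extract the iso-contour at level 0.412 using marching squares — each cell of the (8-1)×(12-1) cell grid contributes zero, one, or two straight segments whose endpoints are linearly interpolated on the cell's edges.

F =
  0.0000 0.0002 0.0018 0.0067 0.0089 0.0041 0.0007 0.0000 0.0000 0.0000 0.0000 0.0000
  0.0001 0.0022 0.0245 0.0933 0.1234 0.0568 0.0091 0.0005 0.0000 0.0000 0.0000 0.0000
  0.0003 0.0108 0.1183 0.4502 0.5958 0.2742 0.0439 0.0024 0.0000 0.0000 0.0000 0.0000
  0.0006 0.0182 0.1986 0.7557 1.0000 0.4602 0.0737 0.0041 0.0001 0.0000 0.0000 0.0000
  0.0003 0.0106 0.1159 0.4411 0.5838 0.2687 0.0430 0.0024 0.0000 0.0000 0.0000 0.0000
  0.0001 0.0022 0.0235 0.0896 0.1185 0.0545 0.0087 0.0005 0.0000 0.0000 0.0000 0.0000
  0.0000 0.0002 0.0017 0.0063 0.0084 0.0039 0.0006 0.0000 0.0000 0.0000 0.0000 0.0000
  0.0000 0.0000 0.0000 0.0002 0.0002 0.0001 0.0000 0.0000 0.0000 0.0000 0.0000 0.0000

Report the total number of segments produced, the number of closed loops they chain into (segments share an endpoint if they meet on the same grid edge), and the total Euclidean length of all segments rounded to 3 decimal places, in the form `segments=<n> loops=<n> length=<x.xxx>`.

cell (1,2): code 0100 → (1.893,3.000)–(2.000,2.885)
cell (1,3): code 1100 → (1.611,4.000)–(1.893,3.000)
cell (1,4): code 1000 → (2.000,4.572)–(1.611,4.000)
cell (2,2): code 0110 → (2.000,2.885)–(3.000,2.383)
cell (2,4): code 1101 → (2.741,5.000)–(2.000,4.572)
cell (2,5): code 1000 → (3.000,5.125)–(2.741,5.000)
cell (3,2): code 0110 → (3.000,2.383)–(4.000,2.911)
cell (3,4): code 1011 → (4.000,4.545)–(3.252,5.000)
cell (3,5): code 0001 → (3.252,5.000)–(3.000,5.125)
cell (4,2): code 0010 → (4.000,2.911)–(4.083,3.000)
cell (4,3): code 0011 → (4.083,3.000)–(4.369,4.000)
cell (4,4): code 0001 → (4.369,4.000)–(4.000,4.545)
total: 12 segments, chained into 1 closed loop(s), length Σ = 8.257603

segments=12 loops=1 length=8.258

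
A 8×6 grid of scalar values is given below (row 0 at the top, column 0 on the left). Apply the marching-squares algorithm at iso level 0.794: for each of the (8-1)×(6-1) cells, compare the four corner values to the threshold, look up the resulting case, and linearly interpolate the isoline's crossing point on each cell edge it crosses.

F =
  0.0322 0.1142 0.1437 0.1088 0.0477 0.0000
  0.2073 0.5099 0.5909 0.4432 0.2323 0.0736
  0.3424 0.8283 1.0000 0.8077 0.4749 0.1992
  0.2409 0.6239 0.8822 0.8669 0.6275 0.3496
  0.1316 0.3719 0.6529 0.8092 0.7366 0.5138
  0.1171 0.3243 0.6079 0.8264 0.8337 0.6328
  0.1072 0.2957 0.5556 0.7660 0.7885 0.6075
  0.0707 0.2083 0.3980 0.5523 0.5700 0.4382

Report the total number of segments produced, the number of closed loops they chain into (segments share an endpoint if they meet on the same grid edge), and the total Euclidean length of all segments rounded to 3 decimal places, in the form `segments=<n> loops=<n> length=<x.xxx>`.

segments=16 loops=1 length=12.208

cell (1,0): code 0100 → (1.892,1.000)–(2.000,0.929)
cell (1,1): code 1100 → (1.496,2.000)–(1.892,1.000)
cell (1,2): code 1100 → (1.962,3.000)–(1.496,2.000)
cell (1,3): code 1000 → (2.000,3.041)–(1.962,3.000)
cell (2,0): code 0010 → (2.000,0.929)–(2.168,1.000)
cell (2,1): code 0111 → (2.168,1.000)–(3.000,1.659)
cell (2,3): code 1001 → (3.000,3.305)–(2.000,3.041)
cell (3,1): code 0010 → (3.000,1.659)–(3.385,2.000)
cell (3,2): code 0111 → (3.385,2.000)–(4.000,2.903)
cell (3,3): code 1001 → (4.000,3.209)–(3.000,3.305)
cell (4,2): code 0110 → (4.000,2.903)–(5.000,2.852)
cell (4,3): code 1101 → (4.591,4.000)–(4.000,3.209)
cell (4,4): code 1000 → (5.000,4.198)–(4.591,4.000)
cell (5,2): code 0010 → (5.000,2.852)–(5.536,3.000)
cell (5,3): code 0011 → (5.536,3.000)–(5.878,4.000)
cell (5,4): code 0001 → (5.878,4.000)–(5.000,4.198)
total: 16 segments, chained into 1 closed loop(s), length Σ = 12.208272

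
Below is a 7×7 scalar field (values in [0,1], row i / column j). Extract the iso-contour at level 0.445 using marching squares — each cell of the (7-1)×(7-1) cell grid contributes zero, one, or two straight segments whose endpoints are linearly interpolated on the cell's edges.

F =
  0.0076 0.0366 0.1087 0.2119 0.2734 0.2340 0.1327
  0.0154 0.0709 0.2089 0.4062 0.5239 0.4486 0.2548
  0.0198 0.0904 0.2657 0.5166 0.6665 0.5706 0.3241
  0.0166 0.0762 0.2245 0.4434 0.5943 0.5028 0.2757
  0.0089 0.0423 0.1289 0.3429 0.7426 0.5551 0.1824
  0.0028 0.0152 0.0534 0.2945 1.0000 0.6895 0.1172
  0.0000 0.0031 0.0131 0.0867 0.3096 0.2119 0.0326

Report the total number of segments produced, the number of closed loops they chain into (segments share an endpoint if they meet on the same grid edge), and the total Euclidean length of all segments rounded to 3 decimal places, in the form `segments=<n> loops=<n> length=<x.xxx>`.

cell (0,3): code 0100 → (0.685,4.000)–(1.000,3.330)
cell (0,4): code 1100 → (0.983,5.000)–(0.685,4.000)
cell (0,5): code 1000 → (1.000,5.019)–(0.983,5.000)
cell (1,2): code 0100 → (1.351,3.000)–(2.000,2.715)
cell (1,3): code 1110 → (1.000,3.330)–(1.351,3.000)
cell (1,5): code 1001 → (2.000,5.510)–(1.000,5.019)
cell (2,2): code 0010 → (2.000,2.715)–(2.978,3.000)
cell (2,3): code 0111 → (2.978,3.000)–(3.000,3.011)
cell (2,5): code 1001 → (3.000,5.255)–(2.000,5.510)
cell (3,3): code 0110 → (3.000,3.011)–(4.000,3.255)
cell (3,5): code 1001 → (4.000,5.295)–(3.000,5.255)
cell (4,3): code 0110 → (4.000,3.255)–(5.000,3.213)
cell (4,5): code 1001 → (5.000,5.427)–(4.000,5.295)
cell (5,3): code 0010 → (5.000,3.213)–(5.804,4.000)
cell (5,4): code 0011 → (5.804,4.000)–(5.512,5.000)
cell (5,5): code 0001 → (5.512,5.000)–(5.000,5.427)
total: 16 segments, chained into 1 closed loop(s), length Σ = 13.062051

segments=16 loops=1 length=13.062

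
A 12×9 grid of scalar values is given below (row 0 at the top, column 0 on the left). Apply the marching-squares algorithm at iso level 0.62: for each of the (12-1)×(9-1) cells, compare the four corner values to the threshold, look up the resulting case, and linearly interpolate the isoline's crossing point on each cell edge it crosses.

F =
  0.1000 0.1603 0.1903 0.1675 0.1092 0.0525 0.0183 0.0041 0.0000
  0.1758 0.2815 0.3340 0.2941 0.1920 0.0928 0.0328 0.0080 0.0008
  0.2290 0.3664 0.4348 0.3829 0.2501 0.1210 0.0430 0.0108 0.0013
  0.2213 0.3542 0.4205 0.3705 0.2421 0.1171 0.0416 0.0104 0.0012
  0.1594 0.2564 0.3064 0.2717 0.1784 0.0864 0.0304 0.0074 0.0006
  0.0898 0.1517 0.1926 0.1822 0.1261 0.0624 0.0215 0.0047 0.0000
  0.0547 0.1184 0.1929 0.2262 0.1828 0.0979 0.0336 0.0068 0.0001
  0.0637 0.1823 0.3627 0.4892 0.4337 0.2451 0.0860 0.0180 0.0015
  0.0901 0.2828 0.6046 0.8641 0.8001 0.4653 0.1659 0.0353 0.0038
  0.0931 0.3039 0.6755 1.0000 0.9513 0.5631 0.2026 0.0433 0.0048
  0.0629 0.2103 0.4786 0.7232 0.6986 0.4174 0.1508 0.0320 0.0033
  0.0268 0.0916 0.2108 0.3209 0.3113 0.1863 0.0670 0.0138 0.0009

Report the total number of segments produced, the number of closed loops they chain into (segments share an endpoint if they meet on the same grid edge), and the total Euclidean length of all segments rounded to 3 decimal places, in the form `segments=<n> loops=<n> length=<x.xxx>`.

cell (7,2): code 0100 → (7.349,3.000)–(8.000,2.059)
cell (7,3): code 1100 → (7.508,4.000)–(7.349,3.000)
cell (7,4): code 1000 → (8.000,4.538)–(7.508,4.000)
cell (8,1): code 0100 → (8.217,2.000)–(9.000,1.851)
cell (8,2): code 1110 → (8.000,2.059)–(8.217,2.000)
cell (8,4): code 1001 → (9.000,4.853)–(8.000,4.538)
cell (9,1): code 0010 → (9.000,1.851)–(9.282,2.000)
cell (9,2): code 0111 → (9.282,2.000)–(10.000,2.578)
cell (9,4): code 1001 → (10.000,4.280)–(9.000,4.853)
cell (10,2): code 0010 → (10.000,2.578)–(10.257,3.000)
cell (10,3): code 0011 → (10.257,3.000)–(10.203,4.000)
cell (10,4): code 0001 → (10.203,4.000)–(10.000,4.280)
total: 12 segments, chained into 1 closed loop(s), length Σ = 9.190530

segments=12 loops=1 length=9.191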